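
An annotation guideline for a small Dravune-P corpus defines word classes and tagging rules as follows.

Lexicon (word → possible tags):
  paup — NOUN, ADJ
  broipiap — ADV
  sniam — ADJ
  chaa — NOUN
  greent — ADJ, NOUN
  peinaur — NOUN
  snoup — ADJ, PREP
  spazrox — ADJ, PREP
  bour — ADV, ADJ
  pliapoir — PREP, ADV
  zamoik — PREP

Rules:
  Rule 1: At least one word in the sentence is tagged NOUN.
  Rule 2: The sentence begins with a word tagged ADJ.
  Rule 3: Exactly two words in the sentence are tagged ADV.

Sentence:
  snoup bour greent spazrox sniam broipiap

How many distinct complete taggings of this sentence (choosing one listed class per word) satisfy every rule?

Candidates per position — 1:snoup {ADJ,PREP}; 2:bour {ADV,ADJ}; 3:greent {ADJ,NOUN}; 4:spazrox {ADJ,PREP}; 5:sniam {ADJ}; 6:broipiap {ADV}.
There are 16 candidate sequences in total.
The sequences that satisfy every rule: ADJ ADV NOUN ADJ ADJ ADV; ADJ ADV NOUN PREP ADJ ADV.
Count = 2.

2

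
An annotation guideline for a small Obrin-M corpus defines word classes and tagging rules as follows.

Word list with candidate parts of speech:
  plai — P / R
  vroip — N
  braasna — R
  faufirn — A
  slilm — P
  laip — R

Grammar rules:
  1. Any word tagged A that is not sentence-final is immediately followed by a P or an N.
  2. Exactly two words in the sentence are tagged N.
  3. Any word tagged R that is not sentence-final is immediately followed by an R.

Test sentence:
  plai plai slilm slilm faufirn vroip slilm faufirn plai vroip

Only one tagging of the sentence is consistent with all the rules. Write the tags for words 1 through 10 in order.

Candidates per position — 1:plai {P,R}; 2:plai {P,R}; 3:slilm {P}; 4:slilm {P}; 5:faufirn {A}; 6:vroip {N}; 7:slilm {P}; 8:faufirn {A}; 9:plai {P,R}; 10:vroip {N}.
Word 1 cannot be R — rule 3 would then fail for every completion. It is P.
Word 2 cannot be R — rule 3 would then fail for every completion. It is P.
Word 9 cannot be R — rule 1 would then fail for every completion. It is P.
That leaves exactly one tagging: P P P P A N P A P N.
Verifying each rule — rule 1 ✓; rule 2 ✓; rule 3 ✓.

P P P P A N P A P N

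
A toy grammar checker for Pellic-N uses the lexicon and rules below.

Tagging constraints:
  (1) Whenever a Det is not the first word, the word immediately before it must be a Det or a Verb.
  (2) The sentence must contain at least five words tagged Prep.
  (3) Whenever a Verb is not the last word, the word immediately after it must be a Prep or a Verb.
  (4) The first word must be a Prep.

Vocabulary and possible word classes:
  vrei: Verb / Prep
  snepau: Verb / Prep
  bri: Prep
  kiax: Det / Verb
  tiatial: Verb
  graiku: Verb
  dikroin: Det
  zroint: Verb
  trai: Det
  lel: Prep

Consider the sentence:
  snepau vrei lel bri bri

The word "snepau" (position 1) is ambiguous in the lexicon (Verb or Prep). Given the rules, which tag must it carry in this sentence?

Candidates per position — 1:snepau {Verb,Prep}; 2:vrei {Verb,Prep}; 3:lel {Prep}; 4:bri {Prep}; 5:bri {Prep}.
Position 1: Verb is ruled out by rule 2; that leaves Prep.
Position 2: Verb is ruled out by rule 2; that leaves Prep.
The only consistent sequence is: Prep Prep Prep Prep Prep.
Rule-by-rule: rule 1 satisfied; rule 2 satisfied; rule 3 satisfied; rule 4 satisfied.

Prep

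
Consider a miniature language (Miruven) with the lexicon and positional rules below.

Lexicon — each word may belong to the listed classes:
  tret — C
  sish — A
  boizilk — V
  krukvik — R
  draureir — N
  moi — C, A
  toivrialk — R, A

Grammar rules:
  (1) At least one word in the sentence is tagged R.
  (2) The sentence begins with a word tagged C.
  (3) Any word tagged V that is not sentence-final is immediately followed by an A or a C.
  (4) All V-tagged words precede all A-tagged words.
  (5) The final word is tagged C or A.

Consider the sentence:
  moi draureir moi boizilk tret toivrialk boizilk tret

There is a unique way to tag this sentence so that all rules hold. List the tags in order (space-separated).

Candidates per position — 1:moi {C,A}; 2:draureir {N}; 3:moi {C,A}; 4:boizilk {V}; 5:tret {C}; 6:toivrialk {R,A}; 7:boizilk {V}; 8:tret {C}.
Position 1: tagging it A would leave rule 2 unsatisfiable, so it must be C.
Position 3: tagging it A would leave rule 4 unsatisfiable, so it must be C.
Position 6: tagging it A would leave rule 1 unsatisfiable, so it must be R.
The only consistent sequence is: C N C V C R V C.
Verifying each rule — rule 1 satisfied; rule 2 satisfied; rule 3 satisfied; rule 4 satisfied; rule 5 satisfied.

C N C V C R V C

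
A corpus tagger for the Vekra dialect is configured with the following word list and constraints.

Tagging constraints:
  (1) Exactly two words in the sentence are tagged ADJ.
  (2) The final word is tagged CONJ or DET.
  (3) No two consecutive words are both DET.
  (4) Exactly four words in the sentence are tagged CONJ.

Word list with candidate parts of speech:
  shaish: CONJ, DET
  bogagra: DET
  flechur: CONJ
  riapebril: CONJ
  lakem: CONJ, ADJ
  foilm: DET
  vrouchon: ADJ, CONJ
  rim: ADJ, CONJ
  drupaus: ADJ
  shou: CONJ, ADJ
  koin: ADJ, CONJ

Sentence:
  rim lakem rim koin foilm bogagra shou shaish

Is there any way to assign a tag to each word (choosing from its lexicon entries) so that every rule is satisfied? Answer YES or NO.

NO

Candidates per position — 1:rim {ADJ,CONJ}; 2:lakem {CONJ,ADJ}; 3:rim {ADJ,CONJ}; 4:koin {ADJ,CONJ}; 5:foilm {DET}; 6:bogagra {DET}; 7:shou {CONJ,ADJ}; 8:shaish {CONJ,DET}.
Rule 3 cannot be satisfied by any choice of tags from the lexicon.
So there is no consistent tagging.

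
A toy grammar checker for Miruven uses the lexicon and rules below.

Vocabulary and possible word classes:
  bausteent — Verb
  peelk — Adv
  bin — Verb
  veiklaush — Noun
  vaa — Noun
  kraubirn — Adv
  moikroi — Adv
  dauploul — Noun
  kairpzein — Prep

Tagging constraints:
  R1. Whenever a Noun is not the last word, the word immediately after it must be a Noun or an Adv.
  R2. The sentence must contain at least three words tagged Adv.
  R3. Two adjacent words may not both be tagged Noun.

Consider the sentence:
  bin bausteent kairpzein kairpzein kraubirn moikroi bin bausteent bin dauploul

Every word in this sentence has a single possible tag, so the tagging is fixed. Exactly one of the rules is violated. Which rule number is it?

Fixed tagging: Verb Verb Prep Prep Adv Adv Verb Verb Verb Noun.
Rule check: R1 ✓, R2 ✗, R3 ✓.
Only rule 2 fails.

2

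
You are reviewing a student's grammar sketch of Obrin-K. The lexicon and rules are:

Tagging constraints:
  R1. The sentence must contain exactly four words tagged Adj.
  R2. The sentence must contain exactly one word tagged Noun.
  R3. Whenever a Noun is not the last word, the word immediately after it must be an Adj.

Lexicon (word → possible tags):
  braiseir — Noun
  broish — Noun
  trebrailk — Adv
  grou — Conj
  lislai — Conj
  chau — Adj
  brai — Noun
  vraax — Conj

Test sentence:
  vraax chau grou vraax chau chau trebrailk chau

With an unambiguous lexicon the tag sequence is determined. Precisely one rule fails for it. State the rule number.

Fixed tagging: Conj Adj Conj Conj Adj Adj Adv Adj.
Checking each rule: R1 ok, R2 fails, R3 ok.
Only rule 2 fails.

2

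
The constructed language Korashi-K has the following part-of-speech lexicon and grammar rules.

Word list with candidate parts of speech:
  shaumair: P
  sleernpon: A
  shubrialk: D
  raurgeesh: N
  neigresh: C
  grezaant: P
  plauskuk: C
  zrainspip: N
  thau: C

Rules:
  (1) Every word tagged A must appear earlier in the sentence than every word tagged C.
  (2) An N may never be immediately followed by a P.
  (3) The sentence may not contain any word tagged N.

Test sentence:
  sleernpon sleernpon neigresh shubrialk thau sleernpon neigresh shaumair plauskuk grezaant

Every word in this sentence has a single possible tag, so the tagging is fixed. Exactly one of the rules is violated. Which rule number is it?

1

Fixed tagging: A A C D C A C P C P.
Rule check: R1 fail, R2 pass, R3 pass.
Only rule 1 fails.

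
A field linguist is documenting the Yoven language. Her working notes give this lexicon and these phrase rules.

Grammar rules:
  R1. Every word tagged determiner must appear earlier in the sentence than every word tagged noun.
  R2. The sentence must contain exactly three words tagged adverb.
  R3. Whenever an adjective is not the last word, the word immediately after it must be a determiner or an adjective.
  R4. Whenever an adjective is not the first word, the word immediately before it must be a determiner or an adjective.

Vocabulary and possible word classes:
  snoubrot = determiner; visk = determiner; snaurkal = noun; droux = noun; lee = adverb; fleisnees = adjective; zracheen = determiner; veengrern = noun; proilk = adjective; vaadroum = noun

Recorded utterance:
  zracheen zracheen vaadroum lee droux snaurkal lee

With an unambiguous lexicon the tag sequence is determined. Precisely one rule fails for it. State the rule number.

Fixed tagging: determiner determiner noun adverb noun noun adverb.
Rule check: R1 pass, R2 fail, R3 pass, R4 pass.
Only rule 2 fails.

2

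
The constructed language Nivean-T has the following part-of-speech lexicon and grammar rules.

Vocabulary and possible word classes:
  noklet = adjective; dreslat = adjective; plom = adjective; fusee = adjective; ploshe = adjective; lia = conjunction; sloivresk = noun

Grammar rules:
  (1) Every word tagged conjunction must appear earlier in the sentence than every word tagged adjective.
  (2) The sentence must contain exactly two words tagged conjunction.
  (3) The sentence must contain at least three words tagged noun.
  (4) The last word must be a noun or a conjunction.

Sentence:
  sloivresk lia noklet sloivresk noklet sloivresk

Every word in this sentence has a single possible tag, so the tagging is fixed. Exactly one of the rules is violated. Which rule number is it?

Fixed tagging: noun conjunction adjective noun adjective noun.
Rule check: R1 ✓, R2 ✗, R3 ✓, R4 ✓.
Only rule 2 fails.

2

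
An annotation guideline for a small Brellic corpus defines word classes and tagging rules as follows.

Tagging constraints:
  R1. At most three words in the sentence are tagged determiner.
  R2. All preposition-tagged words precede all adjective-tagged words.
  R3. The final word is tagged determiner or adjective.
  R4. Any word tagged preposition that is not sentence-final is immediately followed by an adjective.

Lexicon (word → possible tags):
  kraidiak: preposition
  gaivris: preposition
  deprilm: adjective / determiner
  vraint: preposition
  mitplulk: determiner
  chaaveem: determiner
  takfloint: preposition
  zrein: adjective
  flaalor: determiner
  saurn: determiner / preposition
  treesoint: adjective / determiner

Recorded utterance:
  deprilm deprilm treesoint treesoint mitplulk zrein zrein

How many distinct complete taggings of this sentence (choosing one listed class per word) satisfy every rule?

11

Candidates per position — 1:deprilm {adjective,determiner}; 2:deprilm {adjective,determiner}; 3:treesoint {adjective,determiner}; 4:treesoint {adjective,determiner}; 5:mitplulk {determiner}; 6:zrein {adjective}; 7:zrein {adjective}.
There are 16 candidate sequences in total.
Checking each against the rules leaves 11 sequences.
Count = 11.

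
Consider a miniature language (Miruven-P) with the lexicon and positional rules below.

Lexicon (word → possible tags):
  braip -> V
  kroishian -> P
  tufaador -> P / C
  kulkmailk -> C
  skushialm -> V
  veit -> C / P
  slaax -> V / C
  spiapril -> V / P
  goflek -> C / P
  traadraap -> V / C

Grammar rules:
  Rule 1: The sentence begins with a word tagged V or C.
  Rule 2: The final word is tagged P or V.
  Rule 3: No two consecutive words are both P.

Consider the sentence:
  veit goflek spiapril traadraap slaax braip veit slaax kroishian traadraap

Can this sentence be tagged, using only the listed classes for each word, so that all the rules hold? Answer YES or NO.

Candidates per position — 1:veit {C,P}; 2:goflek {C,P}; 3:spiapril {V,P}; 4:traadraap {V,C}; 5:slaax {V,C}; 6:braip {V}; 7:veit {C,P}; 8:slaax {V,C}; 9:kroishian {P}; 10:traadraap {V,C}.
One satisfying assignment: C C V C C V C V P V.
Checking: rule 1 ok; rule 2 ok; rule 3 ok.

YES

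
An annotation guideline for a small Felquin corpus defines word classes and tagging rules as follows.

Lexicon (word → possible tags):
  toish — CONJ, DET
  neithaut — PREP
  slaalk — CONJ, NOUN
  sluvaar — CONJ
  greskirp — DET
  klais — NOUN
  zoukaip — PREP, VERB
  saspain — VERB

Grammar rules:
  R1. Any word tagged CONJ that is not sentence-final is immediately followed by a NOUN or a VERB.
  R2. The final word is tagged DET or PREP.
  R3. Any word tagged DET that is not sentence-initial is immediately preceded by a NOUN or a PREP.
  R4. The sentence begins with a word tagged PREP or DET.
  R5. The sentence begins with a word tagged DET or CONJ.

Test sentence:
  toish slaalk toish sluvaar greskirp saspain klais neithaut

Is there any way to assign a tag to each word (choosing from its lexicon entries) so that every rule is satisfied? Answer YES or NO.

NO

Candidates per position — 1:toish {CONJ,DET}; 2:slaalk {CONJ,NOUN}; 3:toish {CONJ,DET}; 4:sluvaar {CONJ}; 5:greskirp {DET}; 6:saspain {VERB}; 7:klais {NOUN}; 8:neithaut {PREP}.
Rule 1 cannot be satisfied by any choice of tags from the lexicon.
So there is no consistent tagging.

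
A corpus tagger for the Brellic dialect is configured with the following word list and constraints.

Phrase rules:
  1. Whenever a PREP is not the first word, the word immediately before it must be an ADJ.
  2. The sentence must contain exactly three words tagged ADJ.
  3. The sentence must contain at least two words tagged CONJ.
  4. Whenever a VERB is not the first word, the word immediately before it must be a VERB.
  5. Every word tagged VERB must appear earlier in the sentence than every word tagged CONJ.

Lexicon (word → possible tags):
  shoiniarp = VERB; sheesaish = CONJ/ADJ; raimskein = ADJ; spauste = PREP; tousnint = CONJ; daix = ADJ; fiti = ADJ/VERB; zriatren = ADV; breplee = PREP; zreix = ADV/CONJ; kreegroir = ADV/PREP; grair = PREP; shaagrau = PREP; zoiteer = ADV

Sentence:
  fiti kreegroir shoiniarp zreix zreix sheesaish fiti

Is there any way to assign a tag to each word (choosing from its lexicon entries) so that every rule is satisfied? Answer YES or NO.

NO

Candidates per position — 1:fiti {ADJ,VERB}; 2:kreegroir {ADV,PREP}; 3:shoiniarp {VERB}; 4:zreix {ADV,CONJ}; 5:zreix {ADV,CONJ}; 6:sheesaish {CONJ,ADJ}; 7:fiti {ADJ,VERB}.
Rule 4 cannot be satisfied by any choice of tags from the lexicon.
So there is no consistent tagging.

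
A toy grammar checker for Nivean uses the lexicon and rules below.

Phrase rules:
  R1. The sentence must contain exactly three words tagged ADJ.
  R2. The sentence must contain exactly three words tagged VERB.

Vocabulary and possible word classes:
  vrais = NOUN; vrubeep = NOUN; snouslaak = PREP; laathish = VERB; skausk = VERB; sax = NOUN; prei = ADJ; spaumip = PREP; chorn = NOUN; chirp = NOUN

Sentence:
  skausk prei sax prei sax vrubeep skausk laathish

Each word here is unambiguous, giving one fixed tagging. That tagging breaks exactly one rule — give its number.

1

Fixed tagging: VERB ADJ NOUN ADJ NOUN NOUN VERB VERB.
Applying the rules: R1 fails, R2 ok.
Only rule 1 fails.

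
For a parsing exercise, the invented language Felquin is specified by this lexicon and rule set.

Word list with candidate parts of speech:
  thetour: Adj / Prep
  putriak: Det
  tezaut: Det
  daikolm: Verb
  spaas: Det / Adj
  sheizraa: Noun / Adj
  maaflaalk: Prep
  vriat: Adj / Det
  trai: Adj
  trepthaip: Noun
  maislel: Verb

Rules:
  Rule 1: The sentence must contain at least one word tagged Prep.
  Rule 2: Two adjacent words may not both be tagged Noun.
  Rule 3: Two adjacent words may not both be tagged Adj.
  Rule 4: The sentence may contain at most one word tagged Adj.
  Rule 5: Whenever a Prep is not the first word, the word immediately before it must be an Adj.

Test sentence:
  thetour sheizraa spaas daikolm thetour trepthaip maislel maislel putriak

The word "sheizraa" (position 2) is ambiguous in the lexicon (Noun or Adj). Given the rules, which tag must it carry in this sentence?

Candidates per position — 1:thetour {Adj,Prep}; 2:sheizraa {Noun,Adj}; 3:spaas {Det,Adj}; 4:daikolm {Verb}; 5:thetour {Adj,Prep}; 6:trepthaip {Noun}; 7:maislel {Verb}; 8:maislel {Verb}; 9:putriak {Det}.
Position 5: Prep is ruled out by rule 5; that leaves Adj.
Position 1: Adj is ruled out by rule 1; that leaves Prep.
Position 2: Adj is ruled out by rule 4; that leaves Noun.
Position 3: Adj is ruled out by rule 4; that leaves Det.
The only consistent sequence is: Prep Noun Det Verb Adj Noun Verb Verb Det.
Verifying each rule — rule 1 ok; rule 2 ok; rule 3 ok; rule 4 ok; rule 5 ok.

Noun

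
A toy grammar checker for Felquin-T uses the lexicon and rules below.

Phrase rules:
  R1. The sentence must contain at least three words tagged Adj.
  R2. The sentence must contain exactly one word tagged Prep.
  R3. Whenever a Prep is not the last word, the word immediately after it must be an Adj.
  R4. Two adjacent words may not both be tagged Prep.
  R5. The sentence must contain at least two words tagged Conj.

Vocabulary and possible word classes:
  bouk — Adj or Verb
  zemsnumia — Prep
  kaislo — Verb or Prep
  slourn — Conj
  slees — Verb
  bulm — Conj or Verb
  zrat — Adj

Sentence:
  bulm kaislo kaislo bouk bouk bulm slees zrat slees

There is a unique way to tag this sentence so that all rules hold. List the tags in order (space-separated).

Candidates per position — 1:bulm {Conj,Verb}; 2:kaislo {Verb,Prep}; 3:kaislo {Verb,Prep}; 4:bouk {Adj,Verb}; 5:bouk {Adj,Verb}; 6:bulm {Conj,Verb}; 7:slees {Verb}; 8:zrat {Adj}; 9:slees {Verb}.
Position 1: Verb is ruled out by rule 5; that leaves Conj.
Position 2: Prep is ruled out by rule 3; that leaves Verb.
Position 3: Verb is ruled out by rule 2; that leaves Prep.
Position 4: Verb is ruled out by rule 1; that leaves Adj.
Position 5: Verb is ruled out by rule 1; that leaves Adj.
Position 6: Verb is ruled out by rule 5; that leaves Conj.
The only consistent sequence is: Conj Verb Prep Adj Adj Conj Verb Adj Verb.
Rule-by-rule: rule 1 ok; rule 2 ok; rule 3 ok; rule 4 ok; rule 5 ok.

Conj Verb Prep Adj Adj Conj Verb Adj Verb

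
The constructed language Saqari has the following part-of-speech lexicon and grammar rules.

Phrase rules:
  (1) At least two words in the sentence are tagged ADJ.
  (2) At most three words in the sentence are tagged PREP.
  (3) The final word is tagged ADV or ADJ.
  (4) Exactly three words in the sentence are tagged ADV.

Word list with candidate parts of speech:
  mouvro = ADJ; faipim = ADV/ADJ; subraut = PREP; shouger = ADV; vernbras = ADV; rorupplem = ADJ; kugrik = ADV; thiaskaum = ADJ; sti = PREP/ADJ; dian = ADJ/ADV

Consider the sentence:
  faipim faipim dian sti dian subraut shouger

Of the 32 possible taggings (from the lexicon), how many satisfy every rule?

12

Candidates per position — 1:faipim {ADV,ADJ}; 2:faipim {ADV,ADJ}; 3:dian {ADJ,ADV}; 4:sti {PREP,ADJ}; 5:dian {ADJ,ADV}; 6:subraut {PREP}; 7:shouger {ADV}.
There are 32 candidate sequences in total.
Checking each against the rules leaves 12 sequences.
Count = 12.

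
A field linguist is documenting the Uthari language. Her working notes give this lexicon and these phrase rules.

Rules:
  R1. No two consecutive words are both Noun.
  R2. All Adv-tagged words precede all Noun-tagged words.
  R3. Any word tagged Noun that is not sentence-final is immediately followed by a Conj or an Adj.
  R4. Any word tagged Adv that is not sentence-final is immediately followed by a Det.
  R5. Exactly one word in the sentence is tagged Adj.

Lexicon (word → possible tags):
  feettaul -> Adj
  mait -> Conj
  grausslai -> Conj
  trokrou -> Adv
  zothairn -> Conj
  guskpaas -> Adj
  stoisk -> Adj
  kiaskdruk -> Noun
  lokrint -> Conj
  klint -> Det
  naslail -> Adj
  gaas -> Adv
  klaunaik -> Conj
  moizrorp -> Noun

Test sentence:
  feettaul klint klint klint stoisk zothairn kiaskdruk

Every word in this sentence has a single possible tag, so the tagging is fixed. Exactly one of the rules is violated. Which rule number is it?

5

Fixed tagging: Adj Det Det Det Adj Conj Noun.
Applying the rules: R1 ok, R2 ok, R3 ok, R4 ok, R5 fails.
Only rule 5 fails.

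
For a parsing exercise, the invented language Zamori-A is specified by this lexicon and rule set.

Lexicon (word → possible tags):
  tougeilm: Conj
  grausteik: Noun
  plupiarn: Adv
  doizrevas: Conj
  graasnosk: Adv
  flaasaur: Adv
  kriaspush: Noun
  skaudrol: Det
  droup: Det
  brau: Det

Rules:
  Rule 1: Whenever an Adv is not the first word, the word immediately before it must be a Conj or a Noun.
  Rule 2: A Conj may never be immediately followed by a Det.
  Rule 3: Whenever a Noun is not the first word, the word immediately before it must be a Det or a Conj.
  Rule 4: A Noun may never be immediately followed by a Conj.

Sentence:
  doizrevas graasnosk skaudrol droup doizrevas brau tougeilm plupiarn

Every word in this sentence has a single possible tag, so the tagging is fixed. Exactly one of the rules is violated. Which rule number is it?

Fixed tagging: Conj Adv Det Det Conj Det Conj Adv.
Rule check: R1 holds, R2 violated, R3 holds, R4 holds.
Only rule 2 fails.

2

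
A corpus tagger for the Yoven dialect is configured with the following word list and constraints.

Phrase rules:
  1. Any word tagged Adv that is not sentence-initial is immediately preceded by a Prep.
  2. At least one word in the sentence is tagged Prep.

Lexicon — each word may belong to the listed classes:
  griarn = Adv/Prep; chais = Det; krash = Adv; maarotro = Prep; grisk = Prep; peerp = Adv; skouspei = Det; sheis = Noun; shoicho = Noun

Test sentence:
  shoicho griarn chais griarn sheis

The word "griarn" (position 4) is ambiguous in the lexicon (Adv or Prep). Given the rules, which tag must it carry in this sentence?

Prep

Candidates per position — 1:shoicho {Noun}; 2:griarn {Adv,Prep}; 3:chais {Det}; 4:griarn {Adv,Prep}; 5:sheis {Noun}.
At position 2, choosing Adv makes rule 1 impossible to satisfy; hence Prep.
At position 4, choosing Adv makes rule 1 impossible to satisfy; hence Prep.
So the tagging must be: Noun Prep Det Prep Noun.
Checking: rule 1 ok; rule 2 ok.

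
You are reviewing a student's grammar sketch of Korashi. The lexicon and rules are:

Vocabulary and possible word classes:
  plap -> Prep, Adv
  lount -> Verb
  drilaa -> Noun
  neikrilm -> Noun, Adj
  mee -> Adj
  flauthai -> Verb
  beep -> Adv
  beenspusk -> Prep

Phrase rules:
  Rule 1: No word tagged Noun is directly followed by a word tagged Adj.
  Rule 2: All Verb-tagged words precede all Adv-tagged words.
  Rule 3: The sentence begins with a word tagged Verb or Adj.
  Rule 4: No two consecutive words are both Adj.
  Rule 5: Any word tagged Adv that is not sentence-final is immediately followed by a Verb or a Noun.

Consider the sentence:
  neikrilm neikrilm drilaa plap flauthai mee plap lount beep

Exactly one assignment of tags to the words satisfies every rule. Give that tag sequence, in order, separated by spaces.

Adj Noun Noun Prep Verb Adj Prep Verb Adv

Candidates per position — 1:neikrilm {Noun,Adj}; 2:neikrilm {Noun,Adj}; 3:drilaa {Noun}; 4:plap {Prep,Adv}; 5:flauthai {Verb}; 6:mee {Adj}; 7:plap {Prep,Adv}; 8:lount {Verb}; 9:beep {Adv}.
Position 1: tagging it Noun would leave rule 3 unsatisfiable, so it must be Adj.
Position 2: tagging it Adj would leave rule 4 unsatisfiable, so it must be Noun.
Position 4: tagging it Adv would leave rule 2 unsatisfiable, so it must be Prep.
Position 7: tagging it Adv would leave rule 2 unsatisfiable, so it must be Prep.
The only consistent sequence is: Adj Noun Noun Prep Verb Adj Prep Verb Adv.
Check: rule 1 ok; rule 2 ok; rule 3 ok; rule 4 ok; rule 5 ok.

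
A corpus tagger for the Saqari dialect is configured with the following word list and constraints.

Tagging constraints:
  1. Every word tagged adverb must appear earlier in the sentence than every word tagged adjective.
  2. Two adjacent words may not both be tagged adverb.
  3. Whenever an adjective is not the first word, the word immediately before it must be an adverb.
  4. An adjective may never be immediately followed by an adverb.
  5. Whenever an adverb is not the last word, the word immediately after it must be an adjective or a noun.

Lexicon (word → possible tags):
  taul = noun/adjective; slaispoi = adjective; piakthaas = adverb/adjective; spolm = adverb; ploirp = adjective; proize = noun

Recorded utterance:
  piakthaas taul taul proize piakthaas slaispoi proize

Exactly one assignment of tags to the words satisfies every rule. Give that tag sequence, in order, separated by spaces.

Candidates per position — 1:piakthaas {adverb,adjective}; 2:taul {noun,adjective}; 3:taul {noun,adjective}; 4:proize {noun}; 5:piakthaas {adverb,adjective}; 6:slaispoi {adjective}; 7:proize {noun}.
If word 3 were adjective, no tagging could satisfy rule 3; so word 3 is noun.
If word 5 were adjective, no tagging could satisfy rule 3; so word 5 is adverb.
If word 1 were adjective, no tagging could satisfy rule 1; so word 1 is adverb.
If word 2 were adjective, no tagging could satisfy rule 1; so word 2 is noun.
That leaves exactly one tagging: adverb noun noun noun adverb adjective noun.
Checking: rule 1 ✓; rule 2 ✓; rule 3 ✓; rule 4 ✓; rule 5 ✓.

adverb noun noun noun adverb adjective noun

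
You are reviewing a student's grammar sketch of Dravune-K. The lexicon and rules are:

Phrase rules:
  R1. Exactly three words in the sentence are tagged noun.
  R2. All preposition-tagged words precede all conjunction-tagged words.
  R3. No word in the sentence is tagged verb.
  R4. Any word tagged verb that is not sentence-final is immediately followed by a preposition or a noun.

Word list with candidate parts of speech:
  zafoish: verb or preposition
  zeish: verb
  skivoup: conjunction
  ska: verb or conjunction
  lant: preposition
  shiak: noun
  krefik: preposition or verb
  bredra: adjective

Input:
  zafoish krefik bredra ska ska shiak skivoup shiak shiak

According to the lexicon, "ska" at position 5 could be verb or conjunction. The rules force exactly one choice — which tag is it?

Candidates per position — 1:zafoish {verb,preposition}; 2:krefik {preposition,verb}; 3:bredra {adjective}; 4:ska {verb,conjunction}; 5:ska {verb,conjunction}; 6:shiak {noun}; 7:skivoup {conjunction}; 8:shiak {noun}; 9:shiak {noun}.
At position 1, choosing verb makes rule 3 impossible to satisfy; hence preposition.
At position 2, choosing verb makes rule 3 impossible to satisfy; hence preposition.
At position 4, choosing verb makes rule 3 impossible to satisfy; hence conjunction.
At position 5, choosing verb makes rule 3 impossible to satisfy; hence conjunction.
The only consistent sequence is: preposition preposition adjective conjunction conjunction noun conjunction noun noun.
Verifying each rule — rule 1 ok; rule 2 ok; rule 3 ok; rule 4 ok.

conjunction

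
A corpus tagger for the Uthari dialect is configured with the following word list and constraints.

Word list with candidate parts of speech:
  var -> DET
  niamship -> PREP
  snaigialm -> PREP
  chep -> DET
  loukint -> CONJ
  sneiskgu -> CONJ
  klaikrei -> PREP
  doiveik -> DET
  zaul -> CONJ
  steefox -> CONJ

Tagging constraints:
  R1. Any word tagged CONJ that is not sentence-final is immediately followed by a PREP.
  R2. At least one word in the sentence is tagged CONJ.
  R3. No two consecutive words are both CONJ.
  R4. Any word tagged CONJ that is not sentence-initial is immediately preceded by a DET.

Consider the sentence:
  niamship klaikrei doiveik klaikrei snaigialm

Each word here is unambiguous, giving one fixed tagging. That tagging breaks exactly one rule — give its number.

Fixed tagging: PREP PREP DET PREP PREP.
Applying the rules: R1 holds, R2 violated, R3 holds, R4 holds.
Only rule 2 fails.

2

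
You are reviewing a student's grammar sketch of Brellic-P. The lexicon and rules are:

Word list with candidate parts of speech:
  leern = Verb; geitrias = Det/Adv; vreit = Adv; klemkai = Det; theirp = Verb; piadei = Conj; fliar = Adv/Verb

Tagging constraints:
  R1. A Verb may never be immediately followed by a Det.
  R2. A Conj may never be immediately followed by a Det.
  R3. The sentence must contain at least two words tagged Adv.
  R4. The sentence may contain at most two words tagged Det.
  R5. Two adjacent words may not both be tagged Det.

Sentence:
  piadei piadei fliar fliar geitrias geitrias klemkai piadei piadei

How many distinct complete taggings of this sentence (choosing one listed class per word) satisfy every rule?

6

Candidates per position — 1:piadei {Conj}; 2:piadei {Conj}; 3:fliar {Adv,Verb}; 4:fliar {Adv,Verb}; 5:geitrias {Det,Adv}; 6:geitrias {Det,Adv}; 7:klemkai {Det}; 8:piadei {Conj}; 9:piadei {Conj}.
There are 16 candidate sequences in total.
Checking each against the rules leaves 6 sequences.
Count = 6.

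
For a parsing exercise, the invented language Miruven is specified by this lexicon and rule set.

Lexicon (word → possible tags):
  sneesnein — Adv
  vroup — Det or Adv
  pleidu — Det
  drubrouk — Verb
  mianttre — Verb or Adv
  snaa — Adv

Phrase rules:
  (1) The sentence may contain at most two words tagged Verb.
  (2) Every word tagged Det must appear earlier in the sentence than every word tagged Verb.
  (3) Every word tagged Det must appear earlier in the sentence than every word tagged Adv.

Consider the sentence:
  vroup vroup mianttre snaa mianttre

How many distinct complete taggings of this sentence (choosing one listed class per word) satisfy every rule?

12

Candidates per position — 1:vroup {Det,Adv}; 2:vroup {Det,Adv}; 3:mianttre {Verb,Adv}; 4:snaa {Adv}; 5:mianttre {Verb,Adv}.
There are 16 candidate sequences in total.
Checking each against the rules leaves 12 sequences.
Count = 12.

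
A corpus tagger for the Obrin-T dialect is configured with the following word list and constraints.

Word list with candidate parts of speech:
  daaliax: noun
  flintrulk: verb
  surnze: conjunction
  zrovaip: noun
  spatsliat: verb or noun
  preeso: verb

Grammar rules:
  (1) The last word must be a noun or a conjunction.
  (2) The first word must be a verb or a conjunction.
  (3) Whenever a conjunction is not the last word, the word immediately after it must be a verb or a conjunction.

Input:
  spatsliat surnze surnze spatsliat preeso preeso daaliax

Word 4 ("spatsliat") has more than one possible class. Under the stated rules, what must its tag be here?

verb

Candidates per position — 1:spatsliat {verb,noun}; 2:surnze {conjunction}; 3:surnze {conjunction}; 4:spatsliat {verb,noun}; 5:preeso {verb}; 6:preeso {verb}; 7:daaliax {noun}.
At position 1, choosing noun makes rule 2 impossible to satisfy; hence verb.
At position 4, choosing noun makes rule 3 impossible to satisfy; hence verb.
The unique satisfying tagging is: verb conjunction conjunction verb verb verb noun.
Rule-by-rule: rule 1 ✓; rule 2 ✓; rule 3 ✓.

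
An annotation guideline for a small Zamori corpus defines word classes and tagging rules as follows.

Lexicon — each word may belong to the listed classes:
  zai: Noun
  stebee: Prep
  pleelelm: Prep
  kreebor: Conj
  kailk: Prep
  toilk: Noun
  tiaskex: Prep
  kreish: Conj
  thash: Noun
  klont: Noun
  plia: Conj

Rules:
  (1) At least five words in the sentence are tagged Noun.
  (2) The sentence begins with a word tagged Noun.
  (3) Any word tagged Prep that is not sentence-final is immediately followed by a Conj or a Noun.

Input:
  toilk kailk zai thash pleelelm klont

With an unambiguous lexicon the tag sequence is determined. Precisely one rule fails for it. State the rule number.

1

Fixed tagging: Noun Prep Noun Noun Prep Noun.
Applying the rules: R1 fails, R2 ok, R3 ok.
Only rule 1 fails.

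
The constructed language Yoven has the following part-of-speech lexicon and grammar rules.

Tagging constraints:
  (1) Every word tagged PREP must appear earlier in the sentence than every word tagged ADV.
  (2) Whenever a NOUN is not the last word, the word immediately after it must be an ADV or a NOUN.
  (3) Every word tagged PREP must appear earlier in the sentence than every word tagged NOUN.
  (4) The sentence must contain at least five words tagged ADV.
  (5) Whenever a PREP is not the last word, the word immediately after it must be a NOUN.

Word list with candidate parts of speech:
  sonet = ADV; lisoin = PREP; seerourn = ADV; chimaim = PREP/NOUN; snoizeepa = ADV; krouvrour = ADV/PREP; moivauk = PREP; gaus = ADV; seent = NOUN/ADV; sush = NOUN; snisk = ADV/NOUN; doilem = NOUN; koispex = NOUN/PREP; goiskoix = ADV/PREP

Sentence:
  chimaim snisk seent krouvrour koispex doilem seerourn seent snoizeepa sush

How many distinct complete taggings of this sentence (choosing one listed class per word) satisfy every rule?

Candidates per position — 1:chimaim {PREP,NOUN}; 2:snisk {ADV,NOUN}; 3:seent {NOUN,ADV}; 4:krouvrour {ADV,PREP}; 5:koispex {NOUN,PREP}; 6:doilem {NOUN}; 7:seerourn {ADV}; 8:seent {NOUN,ADV}; 9:snoizeepa {ADV}; 10:sush {NOUN}.
There are 64 candidate sequences in total.
The sequences that satisfy every rule: PREP NOUN ADV ADV NOUN NOUN ADV ADV ADV NOUN; NOUN ADV NOUN ADV NOUN NOUN ADV ADV ADV NOUN; NOUN ADV ADV ADV NOUN NOUN ADV NOUN ADV NOUN; NOUN ADV ADV ADV NOUN NOUN ADV ADV ADV NOUN; NOUN NOUN ADV ADV NOUN NOUN ADV ADV ADV NOUN.
Count = 5.

5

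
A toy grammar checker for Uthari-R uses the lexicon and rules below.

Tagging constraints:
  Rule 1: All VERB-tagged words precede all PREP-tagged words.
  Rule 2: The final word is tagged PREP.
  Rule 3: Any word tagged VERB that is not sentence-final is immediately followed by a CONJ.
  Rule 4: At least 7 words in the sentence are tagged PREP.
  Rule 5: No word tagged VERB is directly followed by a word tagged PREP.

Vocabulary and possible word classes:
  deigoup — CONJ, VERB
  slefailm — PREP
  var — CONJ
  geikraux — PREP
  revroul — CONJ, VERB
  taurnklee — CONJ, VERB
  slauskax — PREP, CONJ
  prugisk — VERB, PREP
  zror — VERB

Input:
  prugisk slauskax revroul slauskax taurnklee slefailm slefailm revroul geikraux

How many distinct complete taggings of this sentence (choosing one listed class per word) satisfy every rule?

Candidates per position — 1:prugisk {VERB,PREP}; 2:slauskax {PREP,CONJ}; 3:revroul {CONJ,VERB}; 4:slauskax {PREP,CONJ}; 5:taurnklee {CONJ,VERB}; 6:slefailm {PREP}; 7:slefailm {PREP}; 8:revroul {CONJ,VERB}; 9:geikraux {PREP}.
There are 64 candidate sequences in total.
Rule 4 cannot be satisfied by any choice of tags from the lexicon.
So there is no consistent tagging.
Count = 0.

0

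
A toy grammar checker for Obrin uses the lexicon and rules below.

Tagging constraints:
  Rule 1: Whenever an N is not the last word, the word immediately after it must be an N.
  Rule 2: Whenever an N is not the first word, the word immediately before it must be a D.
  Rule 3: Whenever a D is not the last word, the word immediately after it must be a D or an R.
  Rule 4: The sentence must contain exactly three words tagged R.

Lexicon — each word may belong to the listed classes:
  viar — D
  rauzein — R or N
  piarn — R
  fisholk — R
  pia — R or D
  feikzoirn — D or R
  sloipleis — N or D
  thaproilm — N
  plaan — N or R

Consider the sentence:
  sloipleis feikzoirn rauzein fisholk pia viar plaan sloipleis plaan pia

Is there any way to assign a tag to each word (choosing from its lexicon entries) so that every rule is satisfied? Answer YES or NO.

Candidates per position — 1:sloipleis {N,D}; 2:feikzoirn {D,R}; 3:rauzein {R,N}; 4:fisholk {R}; 5:pia {R,D}; 6:viar {D}; 7:plaan {N,R}; 8:sloipleis {N,D}; 9:plaan {N,R}; 10:pia {R,D}.
Every candidate sequence violates at least one rule; no consistent tagging exists.

NO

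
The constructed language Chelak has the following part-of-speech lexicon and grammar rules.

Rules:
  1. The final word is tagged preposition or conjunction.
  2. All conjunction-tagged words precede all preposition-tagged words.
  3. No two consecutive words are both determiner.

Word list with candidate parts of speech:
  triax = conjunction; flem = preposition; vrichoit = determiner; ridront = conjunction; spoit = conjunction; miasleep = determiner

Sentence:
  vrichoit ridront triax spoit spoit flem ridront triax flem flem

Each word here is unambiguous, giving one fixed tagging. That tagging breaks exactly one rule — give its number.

Fixed tagging: determiner conjunction conjunction conjunction conjunction preposition conjunction conjunction preposition preposition.
Checking each rule: R1 ✓, R2 ✗, R3 ✓.
Only rule 2 fails.

2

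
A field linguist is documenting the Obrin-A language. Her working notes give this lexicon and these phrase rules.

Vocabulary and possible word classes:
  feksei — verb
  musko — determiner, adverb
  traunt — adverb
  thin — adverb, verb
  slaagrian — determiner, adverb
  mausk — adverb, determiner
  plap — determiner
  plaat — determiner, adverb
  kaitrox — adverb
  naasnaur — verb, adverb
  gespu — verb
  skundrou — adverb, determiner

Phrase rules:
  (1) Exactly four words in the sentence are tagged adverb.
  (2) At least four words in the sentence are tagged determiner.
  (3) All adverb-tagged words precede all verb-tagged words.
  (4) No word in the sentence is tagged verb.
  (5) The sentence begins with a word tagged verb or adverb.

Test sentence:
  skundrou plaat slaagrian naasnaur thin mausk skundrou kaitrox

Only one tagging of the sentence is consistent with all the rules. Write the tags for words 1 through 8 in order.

Candidates per position — 1:skundrou {adverb,determiner}; 2:plaat {determiner,adverb}; 3:slaagrian {determiner,adverb}; 4:naasnaur {verb,adverb}; 5:thin {adverb,verb}; 6:mausk {adverb,determiner}; 7:skundrou {adverb,determiner}; 8:kaitrox {adverb}.
If word 1 were determiner, no tagging could satisfy rule 5; so word 1 is adverb.
If word 2 were adverb, no tagging could satisfy rule 2; so word 2 is determiner.
If word 3 were adverb, no tagging could satisfy rule 2; so word 3 is determiner.
If word 4 were verb, no tagging could satisfy rule 3; so word 4 is adverb.
If word 5 were verb, no tagging could satisfy rule 3; so word 5 is adverb.
If word 6 were adverb, no tagging could satisfy rule 1; so word 6 is determiner.
If word 7 were adverb, no tagging could satisfy rule 1; so word 7 is determiner.
That leaves exactly one tagging: adverb determiner determiner adverb adverb determiner determiner adverb.
Rule-by-rule: rule 1 ok; rule 2 ok; rule 3 ok; rule 4 ok; rule 5 ok.

adverb determiner determiner adverb adverb determiner determiner adverb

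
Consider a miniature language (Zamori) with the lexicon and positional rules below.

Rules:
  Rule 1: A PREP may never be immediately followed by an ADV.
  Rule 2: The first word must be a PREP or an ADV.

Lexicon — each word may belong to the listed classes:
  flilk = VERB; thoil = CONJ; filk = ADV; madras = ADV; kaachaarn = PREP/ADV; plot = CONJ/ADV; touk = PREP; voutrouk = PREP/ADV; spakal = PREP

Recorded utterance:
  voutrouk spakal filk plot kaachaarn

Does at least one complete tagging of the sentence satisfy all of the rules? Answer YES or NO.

NO

Candidates per position — 1:voutrouk {PREP,ADV}; 2:spakal {PREP}; 3:filk {ADV}; 4:plot {CONJ,ADV}; 5:kaachaarn {PREP,ADV}.
Rule 1 cannot be satisfied by any choice of tags from the lexicon.
So there is no consistent tagging.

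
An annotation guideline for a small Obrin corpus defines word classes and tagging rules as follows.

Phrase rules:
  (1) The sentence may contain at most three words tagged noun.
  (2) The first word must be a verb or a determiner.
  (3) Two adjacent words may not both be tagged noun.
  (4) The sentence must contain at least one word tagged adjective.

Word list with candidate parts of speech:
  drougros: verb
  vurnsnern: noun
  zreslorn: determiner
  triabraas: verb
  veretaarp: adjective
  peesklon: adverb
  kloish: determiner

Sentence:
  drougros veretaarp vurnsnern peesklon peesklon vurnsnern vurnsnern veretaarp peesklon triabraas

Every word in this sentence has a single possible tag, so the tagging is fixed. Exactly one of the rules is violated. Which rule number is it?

Fixed tagging: verb adjective noun adverb adverb noun noun adjective adverb verb.
Applying the rules: R1 ✓, R2 ✓, R3 ✗, R4 ✓.
Only rule 3 fails.

3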